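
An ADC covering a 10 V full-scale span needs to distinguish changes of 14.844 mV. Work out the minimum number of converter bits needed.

Number of steps required ≥ 10 V / 14.844 mV = 673.67.
Need 2^N ≥ 673.67; 2^9 = 512, 2^10 = 1024.
Minimum N = 10.

10 bits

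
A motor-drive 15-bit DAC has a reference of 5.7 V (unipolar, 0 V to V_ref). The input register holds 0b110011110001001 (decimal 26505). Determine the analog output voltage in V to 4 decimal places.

LSB = 5.7 V / 2^15 = 173.95 µV.
Code 0b110011110001001 = 26505 decimal.
V_out = 0 + 26505 × 0.00017395 V = 4.61055 V.

4.6105 V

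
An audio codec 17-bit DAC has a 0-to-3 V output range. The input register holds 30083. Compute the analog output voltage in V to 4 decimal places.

0.6885 V

LSB = 3 V / 2^17 = 22.89 µV.
V_out = 0 + 30083 × 2.28882e-05 V = 0.688545 V.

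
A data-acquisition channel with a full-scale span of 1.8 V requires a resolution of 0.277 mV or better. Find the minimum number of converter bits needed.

Number of steps required ≥ 1.8 V / 0.277 mV = 6498.19.
Need 2^N ≥ 6498.19; 2^12 = 4096, 2^13 = 8192.
Minimum N = 13.

13 bits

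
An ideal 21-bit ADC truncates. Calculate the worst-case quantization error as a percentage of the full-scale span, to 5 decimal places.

Truncating → worst-case error = 1 LSB = V_FS/2^21, so 100/2097152 = 4.76837e-05 % of full scale.

0.00005 %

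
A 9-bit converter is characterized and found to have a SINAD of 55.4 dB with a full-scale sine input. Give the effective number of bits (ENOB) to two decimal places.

ENOB = (SINAD − 1.76) / 6.02 = (55.4 − 1.76)/6.02 = 8.910.

8.91 bits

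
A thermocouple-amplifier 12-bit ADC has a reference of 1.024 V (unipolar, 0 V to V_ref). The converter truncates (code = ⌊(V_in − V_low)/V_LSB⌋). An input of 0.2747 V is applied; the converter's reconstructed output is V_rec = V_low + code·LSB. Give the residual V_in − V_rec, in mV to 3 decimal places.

One LSB is 1.024 V / 4096 = 250.00 µV.
(0.2747 − 0)/0.00025 = 1098.8000; ⌊·⌋ gives code 1098.
Code 1098 maps back to 0 + 1098×0.00025 V = 0.2745 V.
V_in − V_rec = 0.0002 V = 0.200 mV.

0.200 mV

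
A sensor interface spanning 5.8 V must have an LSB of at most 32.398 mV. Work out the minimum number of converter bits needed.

8 bits

Number of steps required ≥ 5.8 V / 32.398 mV = 179.02.
Need 2^N ≥ 179.02; 2^7 = 128, 2^8 = 256.
Minimum N = 8.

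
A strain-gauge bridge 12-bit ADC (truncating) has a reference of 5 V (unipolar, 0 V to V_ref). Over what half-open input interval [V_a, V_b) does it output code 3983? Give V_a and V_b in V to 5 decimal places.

LSB = 5/2^12 = 1.221 mV.
V_a = V_low + 3983·LSB = 4.86206 V; V_b = V_low + 3984·LSB = 4.86328 V.

[4.86206 V, 4.86328 V)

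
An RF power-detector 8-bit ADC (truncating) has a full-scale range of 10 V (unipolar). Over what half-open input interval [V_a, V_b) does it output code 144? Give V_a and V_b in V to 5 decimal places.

LSB = 10/2^8 = 39.062 mV.
V_a = V_low + 144·LSB = 5.625 V; V_b = V_low + 145·LSB = 5.66406 V.

[5.62500 V, 5.66406 V)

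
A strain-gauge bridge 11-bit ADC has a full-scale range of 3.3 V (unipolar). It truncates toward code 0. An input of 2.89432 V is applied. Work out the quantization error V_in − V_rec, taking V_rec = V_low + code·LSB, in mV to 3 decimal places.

0.375 mV

LSB = 3.3/2^11 = 1.611 mV.
Scaled input = 1796.2325 LSBs, so code = 1796.
Reconstructed: 2.8939453 V.
Difference: 0.000374688 V → 0.375 mV.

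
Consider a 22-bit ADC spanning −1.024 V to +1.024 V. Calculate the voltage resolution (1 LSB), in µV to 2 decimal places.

Full-scale span = 2.048 V.
LSB = 2.048 / 2^22 = 2.048 / 4194304 = 4.88281e-07 V = 0.49 µV.

0.49 µV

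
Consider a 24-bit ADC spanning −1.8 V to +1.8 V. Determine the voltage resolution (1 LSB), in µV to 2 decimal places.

0.21 µV

Full-scale span = 3.6 V.
LSB = 3.6 / 2^24 = 3.6 / 16777216 = 2.14577e-07 V = 0.21 µV.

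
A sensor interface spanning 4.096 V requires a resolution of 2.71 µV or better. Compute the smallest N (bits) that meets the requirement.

21 bits

Number of steps required ≥ 4.096 V / 2.71 µV = 1511439.11.
Need 2^N ≥ 1511439.11; 2^20 = 1048576, 2^21 = 2097152.
Minimum N = 21.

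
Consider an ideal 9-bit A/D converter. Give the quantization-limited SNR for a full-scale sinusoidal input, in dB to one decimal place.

SNR ≈ 6.02·N + 1.76 dB = 6.02·9 + 1.76 = 55.94 dB.

55.9 dB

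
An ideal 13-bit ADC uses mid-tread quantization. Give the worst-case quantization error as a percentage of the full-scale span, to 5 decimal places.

0.00610 %

Rounding → worst-case error = ½ LSB = V_FS/2^14, so 100/16384 = 0.00610352 % of full scale.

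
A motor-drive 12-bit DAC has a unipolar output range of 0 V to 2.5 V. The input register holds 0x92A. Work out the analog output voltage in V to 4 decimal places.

1.4319 V

LSB = 2.5 V / 2^12 = 0.610 mV.
Code 0x92A = 2346 decimal.
V_out = 0 + 2346 × 0.000610352 V = 1.43188 V.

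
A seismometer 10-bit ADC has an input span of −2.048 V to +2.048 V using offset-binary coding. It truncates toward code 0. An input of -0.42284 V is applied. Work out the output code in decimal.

Full-scale span = 4.096 V; LSB = 4.096/2^10 = 4.000 mV.
(-0.42284 − (−2.048)) / 0.004 = 406.290 LSBs.
⌊·⌋(406.290) = 406.

code 406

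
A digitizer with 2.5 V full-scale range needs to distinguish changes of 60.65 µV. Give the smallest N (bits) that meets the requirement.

16 bits

Number of steps required ≥ 2.5 V / 60.65 µV = 41220.12.
Need 2^N ≥ 41220.12; 2^15 = 32768, 2^16 = 65536.
Minimum N = 16.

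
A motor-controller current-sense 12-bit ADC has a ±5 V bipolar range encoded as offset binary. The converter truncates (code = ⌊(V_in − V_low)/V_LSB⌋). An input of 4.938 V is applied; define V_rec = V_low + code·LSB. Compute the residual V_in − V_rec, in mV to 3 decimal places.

1.477 mV

Step size: 10 V ÷ 2^12 = 2.441 mV.
(4.938 − (−5))/0.00244141 = 4070.6048; ⌊·⌋ gives code 4070.
V_rec = (−5) + 4070·0.00244141 = 4.9365234 V.
Difference: 0.00147656 V → 1.477 mV.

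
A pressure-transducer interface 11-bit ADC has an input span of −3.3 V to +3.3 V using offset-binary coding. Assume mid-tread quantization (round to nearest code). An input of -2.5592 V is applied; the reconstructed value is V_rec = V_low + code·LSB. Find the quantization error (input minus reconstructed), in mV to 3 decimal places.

-0.411 mV

Step size: 6.6 V ÷ 2^11 = 3.223 mV.
(-2.5592 − (−3.3))/0.00322266 = 229.8725; round gives code 230.
V_rec = (−3.3) + 230·0.00322266 = -2.5587891 V.
Difference: -0.000410938 V → -0.411 mV.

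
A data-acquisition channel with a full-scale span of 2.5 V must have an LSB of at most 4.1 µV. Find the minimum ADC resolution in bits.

Number of steps required ≥ 2.5 V / 4.1 µV = 609756.10.
Need 2^N ≥ 609756.10; 2^19 = 524288, 2^20 = 1048576.
Minimum N = 20.

20 bits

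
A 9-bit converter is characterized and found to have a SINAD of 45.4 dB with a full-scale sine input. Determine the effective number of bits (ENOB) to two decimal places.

7.25 bits

ENOB = (SINAD − 1.76) / 6.02 = (45.4 − 1.76)/6.02 = 7.249.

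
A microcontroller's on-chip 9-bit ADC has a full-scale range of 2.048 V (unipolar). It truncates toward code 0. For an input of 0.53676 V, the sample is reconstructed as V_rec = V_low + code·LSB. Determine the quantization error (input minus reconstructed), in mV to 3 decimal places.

0.760 mV

LSB = 2.048/2^9 = 4.000 mV.
(0.53676 − 0)/0.004 = 134.1900; ⌊·⌋ gives code 134.
V_rec = 0 + 134·0.004 = 0.536 V.
V_in − V_rec = 0.00076 V = 0.760 mV.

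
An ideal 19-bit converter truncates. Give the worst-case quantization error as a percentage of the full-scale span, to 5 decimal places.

Truncating → worst-case error = 1 LSB = V_FS/2^19, so 100/524288 = 0.000190735 % of full scale.

0.00019 %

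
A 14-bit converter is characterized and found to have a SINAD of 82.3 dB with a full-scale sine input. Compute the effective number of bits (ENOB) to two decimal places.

13.38 bits

ENOB = (SINAD − 1.76) / 6.02 = (82.3 − 1.76)/6.02 = 13.379.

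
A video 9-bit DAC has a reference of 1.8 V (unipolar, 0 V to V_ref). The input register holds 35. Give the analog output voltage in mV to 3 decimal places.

123.047 mV

LSB = 1.8 V / 2^9 = 3.516 mV.
V_out = 0 + 35 × 0.00351563 V = 0.123047 V.
= 123.047 mV.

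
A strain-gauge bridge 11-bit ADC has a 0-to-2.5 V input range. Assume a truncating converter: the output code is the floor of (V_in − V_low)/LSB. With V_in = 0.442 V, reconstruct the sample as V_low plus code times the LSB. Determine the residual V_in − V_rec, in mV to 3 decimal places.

LSB = 2.5/2^11 = 1.221 mV.
(V_in − V_low)/LSB = (0.442 − 0)/0.0012207 = 362.0864 → code 362 (floor).
Reconstructed: 0.44189453 V.
V_in − V_rec = 0.000105469 V = 0.105 mV.

0.105 mV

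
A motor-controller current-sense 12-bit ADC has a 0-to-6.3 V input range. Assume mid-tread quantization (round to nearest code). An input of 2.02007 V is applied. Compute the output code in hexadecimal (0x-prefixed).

Full-scale span = 6.3 V; LSB = 6.3/2^12 = 1.538 mV.
(2.02007 − 0) / 0.00153809 = 1313.366 LSBs.
round(1313.366) = 1313.
In hexadecimal (0x-prefixed): 0x521.

code 0x521 (decimal 1313)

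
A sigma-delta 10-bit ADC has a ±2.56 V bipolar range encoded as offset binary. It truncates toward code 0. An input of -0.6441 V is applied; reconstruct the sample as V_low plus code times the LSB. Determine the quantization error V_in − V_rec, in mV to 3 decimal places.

0.900 mV

LSB = 5.12/2^10 = 5.000 mV.
(V_in − V_low)/LSB = (-0.6441 − (−2.56))/0.005 = 383.1800 → code 383 (floor).
V_rec = (−2.56) + 383·0.005 = -0.645 V.
Difference: 0.0009 V → 0.900 mV.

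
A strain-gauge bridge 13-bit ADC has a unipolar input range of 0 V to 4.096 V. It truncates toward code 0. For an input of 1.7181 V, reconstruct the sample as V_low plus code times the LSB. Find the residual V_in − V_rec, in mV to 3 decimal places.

Step size: 4.096 V ÷ 2^13 = 0.500 mV.
Scaled input = 3436.2000 LSBs, so code = 3436.
Code 3436 maps back to 0 + 3436×0.0005 V = 1.718 V.
V_in − V_rec = 0.0001 V = 0.100 mV.

0.100 mV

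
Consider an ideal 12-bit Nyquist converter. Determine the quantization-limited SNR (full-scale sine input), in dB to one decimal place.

SNR ≈ 6.02·N + 1.76 dB = 6.02·12 + 1.76 = 74.00 dB.

74.0 dB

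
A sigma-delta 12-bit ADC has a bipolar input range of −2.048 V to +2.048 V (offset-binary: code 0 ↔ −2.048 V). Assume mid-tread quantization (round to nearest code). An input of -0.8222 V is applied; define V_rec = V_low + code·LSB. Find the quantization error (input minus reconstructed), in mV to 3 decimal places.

-0.200 mV

LSB = 4.096/2^12 = 1.000 mV.
(V_in − V_low)/LSB = (-0.8222 − (−2.048))/0.001 = 1225.8000 → code 1226 (round).
Code 1226 maps back to (−2.048) + 1226×0.001 V = -0.822 V.
Difference: -0.0002 V → -0.200 mV.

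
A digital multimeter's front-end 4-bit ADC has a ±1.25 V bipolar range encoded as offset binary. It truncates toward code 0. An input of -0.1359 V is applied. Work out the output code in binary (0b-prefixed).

code 0b111 (decimal 7)

With 16 levels over 2.5 V, one step is 156.250 mV.
(-0.1359 − (−1.25)) / 0.15625 = 7.130 LSBs.
Floor → code 7.
In binary (0b-prefixed): 0b111.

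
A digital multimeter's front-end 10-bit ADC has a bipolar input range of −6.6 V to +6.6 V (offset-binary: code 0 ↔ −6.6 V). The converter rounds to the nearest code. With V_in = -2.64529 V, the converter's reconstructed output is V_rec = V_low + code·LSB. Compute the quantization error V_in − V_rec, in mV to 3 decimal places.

One LSB is 13.2 V / 1024 = 12.891 mV.
Scaled input = 306.7896 LSBs, so code = 307.
Code 307 maps back to (−6.6) + 307×0.0128906 V = -2.6425781 V.
Error = -2.64529 − (−2.6425781) = -0.00271187 V = -2.712 mV.

-2.712 mV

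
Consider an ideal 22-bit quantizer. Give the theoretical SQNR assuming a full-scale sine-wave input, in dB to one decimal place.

134.2 dB

SNR ≈ 6.02·N + 1.76 dB = 6.02·22 + 1.76 = 134.20 dB.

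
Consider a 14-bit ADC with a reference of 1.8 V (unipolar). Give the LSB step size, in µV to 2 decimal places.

109.86 µV

Full-scale span = 1.8 V.
LSB = 1.8 / 2^14 = 1.8 / 16384 = 0.000109863 V = 109.86 µV.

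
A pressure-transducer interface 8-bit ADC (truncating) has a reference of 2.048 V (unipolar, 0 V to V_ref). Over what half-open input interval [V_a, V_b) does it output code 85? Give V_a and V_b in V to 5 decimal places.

[0.68000 V, 0.68800 V)

LSB = 2.048/2^8 = 8.000 mV.
V_a = V_low + 85·LSB = 0.68 V; V_b = V_low + 86·LSB = 0.688 V.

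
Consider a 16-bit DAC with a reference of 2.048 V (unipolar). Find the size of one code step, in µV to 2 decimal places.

31.25 µV

Full-scale span = 2.048 V.
LSB = 2.048 / 2^16 = 2.048 / 65536 = 3.125e-05 V = 31.25 µV.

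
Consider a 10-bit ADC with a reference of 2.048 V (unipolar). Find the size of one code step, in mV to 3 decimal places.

Full-scale span = 2.048 V.
LSB = 2.048 / 2^10 = 2.048 / 1024 = 0.002 V = 2.000 mV.

2.000 mV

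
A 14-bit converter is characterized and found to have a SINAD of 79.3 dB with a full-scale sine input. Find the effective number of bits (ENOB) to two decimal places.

12.88 bits

ENOB = (SINAD − 1.76) / 6.02 = (79.3 − 1.76)/6.02 = 12.880.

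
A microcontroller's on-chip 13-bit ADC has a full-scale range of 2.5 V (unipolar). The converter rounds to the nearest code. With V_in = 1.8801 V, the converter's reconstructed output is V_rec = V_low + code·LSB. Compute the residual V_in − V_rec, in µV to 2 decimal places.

LSB = 2.5/2^13 = 305.18 µV.
(1.8801 − 0)/0.000305176 = 6160.7117; round gives code 6161.
V_rec = 0 + 6161·0.000305176 = 1.880188 V.
Error = 1.8801 − 1.880188 = -8.79883e-05 V = -87.99 µV.

-87.99 µV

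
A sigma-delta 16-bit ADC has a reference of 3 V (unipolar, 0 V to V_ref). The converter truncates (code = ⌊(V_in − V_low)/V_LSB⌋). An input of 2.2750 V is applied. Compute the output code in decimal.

Full-scale span = 3 V; LSB = 3/2^16 = 45.78 µV.
Input sits at 49698.133 steps above V_low.
Floor → code 49698.

code 49698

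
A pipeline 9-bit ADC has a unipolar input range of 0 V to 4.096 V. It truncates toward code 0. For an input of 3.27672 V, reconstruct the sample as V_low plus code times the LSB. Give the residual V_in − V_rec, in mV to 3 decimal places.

4.720 mV

One LSB is 4.096 V / 512 = 8.000 mV.
(V_in − V_low)/LSB = (3.27672 − 0)/0.008 = 409.5900 → code 409 (floor).
Code 409 maps back to 0 + 409×0.008 V = 3.272 V.
Difference: 0.00472 V → 4.720 mV.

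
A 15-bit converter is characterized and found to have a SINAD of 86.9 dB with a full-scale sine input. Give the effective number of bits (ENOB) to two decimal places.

14.14 bits

ENOB = (SINAD − 1.76) / 6.02 = (86.9 − 1.76)/6.02 = 14.143.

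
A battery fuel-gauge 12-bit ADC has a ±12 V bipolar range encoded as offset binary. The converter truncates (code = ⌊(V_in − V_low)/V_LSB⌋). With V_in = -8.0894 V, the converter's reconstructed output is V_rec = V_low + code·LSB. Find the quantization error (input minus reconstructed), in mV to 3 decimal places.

Step size: 24 V ÷ 2^12 = 5.859 mV.
(V_in − V_low)/LSB = (-8.0894 − (−12))/0.00585938 = 667.4091 → code 667 (floor).
Code 667 maps back to (−12) + 667×0.00585938 V = -8.0917969 V.
Difference: 0.00239688 V → 2.397 mV.

2.397 mV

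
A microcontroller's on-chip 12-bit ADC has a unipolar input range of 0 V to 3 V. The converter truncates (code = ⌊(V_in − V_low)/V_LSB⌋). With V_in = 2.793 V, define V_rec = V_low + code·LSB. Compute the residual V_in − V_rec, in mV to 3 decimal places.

One LSB is 3 V / 4096 = 0.732 mV.
Scaled input = 3813.3760 LSBs, so code = 3813.
Code 3813 maps back to 0 + 3813×0.000732422 V = 2.7927246 V.
Difference: 0.000275391 V → 0.275 mV.

0.275 mV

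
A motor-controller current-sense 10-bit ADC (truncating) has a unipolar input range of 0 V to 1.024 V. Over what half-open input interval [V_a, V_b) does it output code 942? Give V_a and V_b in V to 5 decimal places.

[0.94200 V, 0.94300 V)

LSB = 1.024/2^10 = 1.000 mV.
V_a = V_low + 942·LSB = 0.942 V; V_b = V_low + 943·LSB = 0.943 V.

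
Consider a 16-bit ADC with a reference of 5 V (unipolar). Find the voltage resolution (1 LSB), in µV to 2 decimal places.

Full-scale span = 5 V.
LSB = 5 / 2^16 = 5 / 65536 = 7.62939e-05 V = 76.29 µV.

76.29 µV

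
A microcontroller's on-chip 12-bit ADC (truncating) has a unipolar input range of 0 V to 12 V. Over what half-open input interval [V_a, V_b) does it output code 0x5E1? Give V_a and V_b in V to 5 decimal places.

[4.40918 V, 4.41211 V)

LSB = 12/2^12 = 2.930 mV.
Code 0x5E1 = 1505 decimal.
V_a = V_low + 1505·LSB = 4.40918 V; V_b = V_low + 1506·LSB = 4.41211 V.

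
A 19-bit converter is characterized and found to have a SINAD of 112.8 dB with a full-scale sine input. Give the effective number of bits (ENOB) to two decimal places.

18.45 bits

ENOB = (SINAD − 1.76) / 6.02 = (112.8 − 1.76)/6.02 = 18.445.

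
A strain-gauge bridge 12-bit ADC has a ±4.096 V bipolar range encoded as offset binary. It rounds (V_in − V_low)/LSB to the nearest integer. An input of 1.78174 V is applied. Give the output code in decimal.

code 2939

With 4096 levels over 8.192 V, one step is 2.000 mV.
(1.78174 − (−4.096)) / 0.002 = 2938.870 LSBs.
So the output code is 2939.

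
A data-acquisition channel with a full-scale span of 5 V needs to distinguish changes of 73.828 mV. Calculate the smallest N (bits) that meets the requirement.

7 bits

Number of steps required ≥ 5 V / 73.828 mV = 67.72.
Need 2^N ≥ 67.72; 2^6 = 64, 2^7 = 128.
Minimum N = 7.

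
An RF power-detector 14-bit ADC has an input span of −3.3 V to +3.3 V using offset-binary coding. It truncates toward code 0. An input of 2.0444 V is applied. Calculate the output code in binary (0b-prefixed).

With 16384 levels over 6.6 V, one step is 402.83 µV.
(V_in − V_low)/LSB = (2.0444 − (−3.3)) / 0.000402832 = 13267.068.
⌊·⌋(13267.068) = 13267.
In binary (0b-prefixed): 0b11001111010011.

code 0b11001111010011 (decimal 13267)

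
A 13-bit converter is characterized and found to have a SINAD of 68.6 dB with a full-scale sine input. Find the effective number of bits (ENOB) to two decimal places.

11.10 bits

ENOB = (SINAD − 1.76) / 6.02 = (68.6 − 1.76)/6.02 = 11.103.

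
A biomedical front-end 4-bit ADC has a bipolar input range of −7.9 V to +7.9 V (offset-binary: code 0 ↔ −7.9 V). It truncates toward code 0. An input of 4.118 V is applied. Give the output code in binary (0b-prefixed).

Full-scale span = 15.8 V; LSB = 15.8/2^4 = 0.9875 V.
(V_in − V_low)/LSB = (4.118 − (−7.9)) / 0.9875 = 12.170.
Floor → code 12.
In binary (0b-prefixed): 0b1100.

code 0b1100 (decimal 12)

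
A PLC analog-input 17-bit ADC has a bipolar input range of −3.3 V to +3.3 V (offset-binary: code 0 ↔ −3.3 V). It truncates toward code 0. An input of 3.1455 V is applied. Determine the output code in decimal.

LSB = 6.6 V / 131072 = 50.35 µV.
Input sits at 128003.724 steps above V_low.
So the output code is 128003.

code 128003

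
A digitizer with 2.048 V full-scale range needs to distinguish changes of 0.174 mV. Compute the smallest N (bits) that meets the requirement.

14 bits

Number of steps required ≥ 2.048 V / 0.174 mV = 11770.11.
Need 2^N ≥ 11770.11; 2^13 = 8192, 2^14 = 16384.
Minimum N = 14.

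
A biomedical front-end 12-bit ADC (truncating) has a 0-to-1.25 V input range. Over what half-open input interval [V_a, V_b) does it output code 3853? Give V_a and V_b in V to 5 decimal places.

LSB = 1.25/2^12 = 305.18 µV.
V_a = V_low + 3853·LSB = 1.17584 V; V_b = V_low + 3854·LSB = 1.17615 V.

[1.17584 V, 1.17615 V)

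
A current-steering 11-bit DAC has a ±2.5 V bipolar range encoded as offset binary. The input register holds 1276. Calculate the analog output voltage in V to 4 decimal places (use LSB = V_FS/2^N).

0.6152 V

LSB = 5 V / 2^11 = 2.441 mV.
V_out = (−2.5) + 1276 × 0.00244141 V = 0.615234 V.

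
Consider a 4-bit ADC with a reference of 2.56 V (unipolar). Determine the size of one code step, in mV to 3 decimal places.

Full-scale span = 2.56 V.
LSB = 2.56 / 2^4 = 2.56 / 16 = 0.16 V = 160.000 mV.

160.000 mV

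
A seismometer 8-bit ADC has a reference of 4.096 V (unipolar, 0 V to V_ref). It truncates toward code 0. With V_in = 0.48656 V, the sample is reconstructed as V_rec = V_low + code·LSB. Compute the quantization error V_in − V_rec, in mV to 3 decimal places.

6.560 mV

LSB = 4.096/2^8 = 16.000 mV.
(V_in − V_low)/LSB = (0.48656 − 0)/0.016 = 30.4100 → code 30 (floor).
V_rec = 0 + 30·0.016 = 0.48 V.
V_in − V_rec = 0.00656 V = 6.560 mV.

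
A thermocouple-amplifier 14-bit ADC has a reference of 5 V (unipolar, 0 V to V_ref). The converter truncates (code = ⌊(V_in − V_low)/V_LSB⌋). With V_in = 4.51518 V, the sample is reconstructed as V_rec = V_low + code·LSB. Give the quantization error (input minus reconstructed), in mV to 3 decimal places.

One LSB is 5 V / 16384 = 305.18 µV.
(V_in − V_low)/LSB = (4.51518 − 0)/0.000305176 = 14795.3418 → code 14795 (floor).
V_rec = 0 + 14795·0.000305176 = 4.5150757 V.
Error = 4.51518 − 4.5150757 = 0.000104316 V = 0.104 mV.

0.104 mV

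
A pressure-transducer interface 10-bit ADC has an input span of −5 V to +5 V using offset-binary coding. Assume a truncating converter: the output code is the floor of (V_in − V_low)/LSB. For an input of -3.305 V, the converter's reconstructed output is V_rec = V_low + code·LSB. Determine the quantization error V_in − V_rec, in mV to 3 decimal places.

5.547 mV

Step size: 10 V ÷ 2^10 = 9.766 mV.
(-3.305 − (−5))/0.00976562 = 173.5680; ⌊·⌋ gives code 173.
Reconstructed: -3.3105469 V.
V_in − V_rec = 0.00554687 V = 5.547 mV.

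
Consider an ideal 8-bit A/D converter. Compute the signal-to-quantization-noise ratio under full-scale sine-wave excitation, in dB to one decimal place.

SNR ≈ 6.02·N + 1.76 dB = 6.02·8 + 1.76 = 49.92 dB.

49.9 dB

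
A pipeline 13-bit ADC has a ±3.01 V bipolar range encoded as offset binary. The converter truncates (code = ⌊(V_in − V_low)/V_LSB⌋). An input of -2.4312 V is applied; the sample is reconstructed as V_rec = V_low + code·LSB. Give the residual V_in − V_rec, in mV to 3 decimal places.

Step size: 6.02 V ÷ 2^13 = 0.735 mV.
(-2.4312 − (−3.01))/0.000734863 = 787.6295; ⌊·⌋ gives code 787.
Reconstructed: -2.4316626 V.
Error = -2.4312 − (−2.4316626) = 0.000462598 V = 0.463 mV.

0.463 mV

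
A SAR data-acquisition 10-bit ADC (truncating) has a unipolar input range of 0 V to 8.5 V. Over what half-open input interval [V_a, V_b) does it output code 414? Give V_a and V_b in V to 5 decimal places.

[3.43652 V, 3.44482 V)

LSB = 8.5/2^10 = 8.301 mV.
V_a = V_low + 414·LSB = 3.43652 V; V_b = V_low + 415·LSB = 3.44482 V.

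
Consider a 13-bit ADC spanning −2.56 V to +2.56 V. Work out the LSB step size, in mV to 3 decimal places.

Full-scale span = 5.12 V.
LSB = 5.12 / 2^13 = 5.12 / 8192 = 0.000625 V = 0.625 mV.

0.625 mV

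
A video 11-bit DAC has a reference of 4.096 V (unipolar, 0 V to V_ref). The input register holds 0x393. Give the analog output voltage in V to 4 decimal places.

LSB = 4.096 V / 2^11 = 2.000 mV.
Code 0x393 = 915 decimal.
V_out = 0 + 915 × 0.002 V = 1.83 V.

1.8300 V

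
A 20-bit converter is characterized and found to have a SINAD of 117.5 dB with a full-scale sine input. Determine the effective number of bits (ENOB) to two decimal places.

ENOB = (SINAD − 1.76) / 6.02 = (117.5 − 1.76)/6.02 = 19.226.

19.23 bits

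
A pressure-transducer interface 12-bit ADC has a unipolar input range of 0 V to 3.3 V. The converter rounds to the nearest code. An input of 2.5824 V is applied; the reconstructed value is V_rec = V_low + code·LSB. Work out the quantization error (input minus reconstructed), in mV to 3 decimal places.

0.247 mV

LSB = 3.3/2^12 = 0.806 mV.
(V_in − V_low)/LSB = (2.5824 − 0)/0.000805664 = 3205.3062 → code 3205 (round).
V_rec = 0 + 3205·0.000805664 = 2.5821533 V.
Difference: 0.00024668 V → 0.247 mV.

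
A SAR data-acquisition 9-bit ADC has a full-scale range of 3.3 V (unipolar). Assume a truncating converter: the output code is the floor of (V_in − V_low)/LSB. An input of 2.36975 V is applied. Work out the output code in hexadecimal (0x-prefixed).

code 0x16F (decimal 367)

LSB = 3.3 V / 512 = 6.445 mV.
(V_in − V_low)/LSB = (2.36975 − 0) / 0.00644531 = 367.670.
Floor → code 367.
In hexadecimal (0x-prefixed): 0x16F.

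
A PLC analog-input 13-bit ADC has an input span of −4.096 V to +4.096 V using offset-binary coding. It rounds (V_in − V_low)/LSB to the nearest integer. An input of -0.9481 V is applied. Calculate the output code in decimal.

Full-scale span = 8.192 V; LSB = 8.192/2^13 = 1.000 mV.
Input sits at 3147.900 steps above V_low.
Round → code 3148.

code 3148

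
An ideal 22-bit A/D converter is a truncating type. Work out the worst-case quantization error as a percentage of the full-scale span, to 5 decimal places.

0.00002 %

Truncating → worst-case error = 1 LSB = V_FS/2^22, so 100/4194304 = 2.38419e-05 % of full scale.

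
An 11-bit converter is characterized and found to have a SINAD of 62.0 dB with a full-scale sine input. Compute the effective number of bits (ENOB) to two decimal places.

10.01 bits

ENOB = (SINAD − 1.76) / 6.02 = (62.0 − 1.76)/6.02 = 10.007.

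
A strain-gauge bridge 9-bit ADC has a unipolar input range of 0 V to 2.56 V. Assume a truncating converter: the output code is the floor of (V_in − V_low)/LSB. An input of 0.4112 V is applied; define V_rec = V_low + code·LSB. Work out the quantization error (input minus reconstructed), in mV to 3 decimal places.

1.200 mV

LSB = 2.56/2^9 = 5.000 mV.
Scaled input = 82.2400 LSBs, so code = 82.
Code 82 maps back to 0 + 82×0.005 V = 0.41 V.
Error = 0.4112 − 0.41 = 0.0012 V = 1.200 mV.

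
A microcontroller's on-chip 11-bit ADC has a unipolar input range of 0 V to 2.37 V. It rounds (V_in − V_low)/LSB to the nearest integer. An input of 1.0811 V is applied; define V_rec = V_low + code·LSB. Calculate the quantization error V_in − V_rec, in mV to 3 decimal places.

0.250 mV

LSB = 2.37/2^11 = 1.157 mV.
(1.0811 − 0)/0.00115723 = 934.2164; round gives code 934.
Reconstructed: 1.0808496 V.
V_in − V_rec = 0.000250391 V = 0.250 mV.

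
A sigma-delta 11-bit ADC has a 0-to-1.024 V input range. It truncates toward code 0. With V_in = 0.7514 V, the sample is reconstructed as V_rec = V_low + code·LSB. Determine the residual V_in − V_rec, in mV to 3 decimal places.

One LSB is 1.024 V / 2048 = 0.500 mV.
(V_in − V_low)/LSB = (0.7514 − 0)/0.0005 = 1502.8000 → code 1502 (floor).
V_rec = 0 + 1502·0.0005 = 0.751 V.
V_in − V_rec = 0.0004 V = 0.400 mV.

0.400 mV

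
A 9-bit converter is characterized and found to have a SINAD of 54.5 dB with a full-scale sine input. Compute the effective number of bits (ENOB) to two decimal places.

8.76 bits

ENOB = (SINAD − 1.76) / 6.02 = (54.5 − 1.76)/6.02 = 8.761.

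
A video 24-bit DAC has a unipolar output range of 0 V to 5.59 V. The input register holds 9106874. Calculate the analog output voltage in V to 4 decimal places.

LSB = 5.59 V / 2^24 = 0.33 µV.
V_out = 0 + 9106874 × 3.3319e-07 V = 3.03432 V.

3.0343 V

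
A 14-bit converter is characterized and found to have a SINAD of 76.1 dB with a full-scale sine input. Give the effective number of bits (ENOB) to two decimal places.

12.35 bits

ENOB = (SINAD − 1.76) / 6.02 = (76.1 − 1.76)/6.02 = 12.349.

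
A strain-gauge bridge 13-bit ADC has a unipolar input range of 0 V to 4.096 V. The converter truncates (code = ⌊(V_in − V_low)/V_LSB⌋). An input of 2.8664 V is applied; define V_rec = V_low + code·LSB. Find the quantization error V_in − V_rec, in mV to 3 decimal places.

0.400 mV

One LSB is 4.096 V / 8192 = 0.500 mV.
(V_in − V_low)/LSB = (2.8664 − 0)/0.0005 = 5732.8000 → code 5732 (floor).
V_rec = 0 + 5732·0.0005 = 2.866 V.
Error = 2.8664 − 2.866 = 0.0004 V = 0.400 mV.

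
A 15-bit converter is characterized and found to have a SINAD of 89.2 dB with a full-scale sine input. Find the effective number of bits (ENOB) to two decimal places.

14.52 bits

ENOB = (SINAD − 1.76) / 6.02 = (89.2 − 1.76)/6.02 = 14.525.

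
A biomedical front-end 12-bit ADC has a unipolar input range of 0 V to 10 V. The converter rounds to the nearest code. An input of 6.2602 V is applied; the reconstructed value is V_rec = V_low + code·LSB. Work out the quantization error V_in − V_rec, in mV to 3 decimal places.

One LSB is 10 V / 4096 = 2.441 mV.
(6.2602 − 0)/0.00244141 = 2564.1779; round gives code 2564.
Code 2564 maps back to 0 + 2564×0.00244141 V = 6.2597656 V.
V_in − V_rec = 0.000434375 V = 0.434 mV.

0.434 mV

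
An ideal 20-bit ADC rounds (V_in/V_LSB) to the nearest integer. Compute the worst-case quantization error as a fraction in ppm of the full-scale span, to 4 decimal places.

Rounding → worst-case error = ½ LSB = V_FS/2^21, so 1e+06/2097152 = 0.476837 ppm of full scale.

0.4768 ppm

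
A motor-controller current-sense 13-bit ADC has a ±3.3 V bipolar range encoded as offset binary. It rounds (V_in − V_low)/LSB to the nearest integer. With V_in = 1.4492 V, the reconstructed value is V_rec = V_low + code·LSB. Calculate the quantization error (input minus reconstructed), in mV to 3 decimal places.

LSB = 6.6/2^13 = 0.806 mV.
(1.4492 − (−3.3))/0.000805664 = 5894.7646; round gives code 5895.
V_rec = (−3.3) + 5895·0.000805664 = 1.4493896 V.
Difference: -0.000189648 V → -0.190 mV.

-0.190 mV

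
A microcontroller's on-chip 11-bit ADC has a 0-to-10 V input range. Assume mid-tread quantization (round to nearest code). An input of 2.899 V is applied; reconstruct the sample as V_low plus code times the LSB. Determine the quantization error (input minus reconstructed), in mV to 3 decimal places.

-1.391 mV

LSB = 10/2^11 = 4.883 mV.
(2.899 − 0)/0.00488281 = 593.7152; round gives code 594.
Code 594 maps back to 0 + 594×0.00488281 V = 2.9003906 V.
Error = 2.899 − 2.9003906 = -0.00139062 V = -1.391 mV.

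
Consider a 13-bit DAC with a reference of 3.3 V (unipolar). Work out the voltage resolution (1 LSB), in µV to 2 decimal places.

402.83 µV

Full-scale span = 3.3 V.
LSB = 3.3 / 2^13 = 3.3 / 8192 = 0.000402832 V = 402.83 µV.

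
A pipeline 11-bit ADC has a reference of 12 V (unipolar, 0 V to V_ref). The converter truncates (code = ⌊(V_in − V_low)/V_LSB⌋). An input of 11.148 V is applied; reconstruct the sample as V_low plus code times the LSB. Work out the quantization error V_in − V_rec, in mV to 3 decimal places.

Step size: 12 V ÷ 2^11 = 5.859 mV.
(11.148 − 0)/0.00585938 = 1902.5920; ⌊·⌋ gives code 1902.
Reconstructed: 11.144531 V.
Error = 11.148 − 11.144531 = 0.00346875 V = 3.469 mV.

3.469 mV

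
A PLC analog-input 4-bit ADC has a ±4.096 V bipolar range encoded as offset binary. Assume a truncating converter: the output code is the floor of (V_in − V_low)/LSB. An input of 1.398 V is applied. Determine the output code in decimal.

Full-scale span = 8.192 V; LSB = 8.192/2^4 = 0.5120 V.
(1.398 − (−4.096)) / 0.512 = 10.730 LSBs.
Floor → code 10.

code 10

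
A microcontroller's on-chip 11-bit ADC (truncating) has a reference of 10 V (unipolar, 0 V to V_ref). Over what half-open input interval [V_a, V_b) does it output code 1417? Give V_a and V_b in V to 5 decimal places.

[6.91895 V, 6.92383 V)

LSB = 10/2^11 = 4.883 mV.
V_a = V_low + 1417·LSB = 6.91895 V; V_b = V_low + 1418·LSB = 6.92383 V.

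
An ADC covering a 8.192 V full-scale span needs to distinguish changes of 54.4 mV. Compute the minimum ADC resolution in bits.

Number of steps required ≥ 8.192 V / 54.4 mV = 150.59.
Need 2^N ≥ 150.59; 2^7 = 128, 2^8 = 256.
Minimum N = 8.

8 bits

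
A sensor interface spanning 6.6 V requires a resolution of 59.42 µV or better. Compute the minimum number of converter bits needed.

17 bits

Number of steps required ≥ 6.6 V / 59.42 µV = 111073.71.
Need 2^N ≥ 111073.71; 2^16 = 65536, 2^17 = 131072.
Minimum N = 17.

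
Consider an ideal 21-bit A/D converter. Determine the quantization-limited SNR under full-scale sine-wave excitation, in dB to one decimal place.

128.2 dB

SNR ≈ 6.02·N + 1.76 dB = 6.02·21 + 1.76 = 128.18 dB.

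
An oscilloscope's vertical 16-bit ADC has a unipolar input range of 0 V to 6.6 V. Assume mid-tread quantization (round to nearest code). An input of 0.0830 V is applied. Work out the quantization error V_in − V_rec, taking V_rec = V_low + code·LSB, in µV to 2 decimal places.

LSB = 6.6/2^16 = 100.71 µV.
(0.0830 − 0)/0.000100708 = 824.1648; round gives code 824.
Code 824 maps back to 0 + 824×0.000100708 V = 0.082983398 V.
Error = 0.0830 − 0.082983398 = 1.66016e-05 V = 16.60 µV.

16.60 µV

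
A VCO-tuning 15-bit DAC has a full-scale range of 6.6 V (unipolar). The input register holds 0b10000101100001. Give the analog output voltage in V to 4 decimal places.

LSB = 6.6 V / 2^15 = 201.42 µV.
Code 0b10000101100001 = 8545 decimal.
V_out = 0 + 8545 × 0.000201416 V = 1.7211 V.

1.7211 V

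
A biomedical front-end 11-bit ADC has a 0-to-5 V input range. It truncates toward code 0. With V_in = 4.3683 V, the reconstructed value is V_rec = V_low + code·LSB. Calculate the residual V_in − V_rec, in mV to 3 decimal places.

Step size: 5 V ÷ 2^11 = 2.441 mV.
Scaled input = 1789.2557 LSBs, so code = 1789.
V_rec = 0 + 1789·0.00244141 = 4.3676758 V.
Error = 4.3683 − 4.3676758 = 0.000624219 V = 0.624 mV.

0.624 mV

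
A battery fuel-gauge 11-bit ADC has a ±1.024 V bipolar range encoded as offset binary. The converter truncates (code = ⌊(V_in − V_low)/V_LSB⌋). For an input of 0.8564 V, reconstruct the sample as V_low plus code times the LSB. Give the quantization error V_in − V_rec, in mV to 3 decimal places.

0.400 mV

Step size: 2.048 V ÷ 2^11 = 1.000 mV.
Scaled input = 1880.4000 LSBs, so code = 1880.
Code 1880 maps back to (−1.024) + 1880×0.001 V = 0.856 V.
V_in − V_rec = 0.0004 V = 0.400 mV.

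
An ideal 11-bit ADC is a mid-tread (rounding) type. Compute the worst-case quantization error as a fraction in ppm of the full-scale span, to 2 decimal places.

Rounding → worst-case error = ½ LSB = V_FS/2^12, so 1e+06/4096 = 244.141 ppm of full scale.

244.14 ppm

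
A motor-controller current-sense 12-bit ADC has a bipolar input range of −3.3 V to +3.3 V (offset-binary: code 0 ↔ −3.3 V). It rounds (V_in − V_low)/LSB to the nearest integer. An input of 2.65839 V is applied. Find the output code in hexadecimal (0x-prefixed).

With 4096 levels over 6.6 V, one step is 1.611 mV.
(2.65839 − (−3.3)) / 0.00161133 = 3697.813 LSBs.
round(3697.813) = 3698.
In hexadecimal (0x-prefixed): 0xE72.

code 0xE72 (decimal 3698)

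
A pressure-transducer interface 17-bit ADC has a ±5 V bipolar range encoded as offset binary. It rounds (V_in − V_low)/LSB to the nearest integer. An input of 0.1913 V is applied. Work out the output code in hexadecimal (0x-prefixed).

With 131072 levels over 10 V, one step is 76.29 µV.
Input sits at 68043.407 steps above V_low.
So the output code is 68043.
In hexadecimal (0x-prefixed): 0x109CB.

code 0x109CB (decimal 68043)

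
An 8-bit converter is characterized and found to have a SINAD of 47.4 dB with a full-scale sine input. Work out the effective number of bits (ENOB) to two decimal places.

ENOB = (SINAD − 1.76) / 6.02 = (47.4 − 1.76)/6.02 = 7.581.

7.58 bits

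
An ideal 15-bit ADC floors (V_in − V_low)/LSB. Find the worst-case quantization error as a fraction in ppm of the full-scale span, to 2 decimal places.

Truncating → worst-case error = 1 LSB = V_FS/2^15, so 1e+06/32768 = 30.5176 ppm of full scale.

30.52 ppm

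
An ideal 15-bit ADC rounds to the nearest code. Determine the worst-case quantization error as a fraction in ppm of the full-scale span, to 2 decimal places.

15.26 ppm

Rounding → worst-case error = ½ LSB = V_FS/2^16, so 1e+06/65536 = 15.2588 ppm of full scale.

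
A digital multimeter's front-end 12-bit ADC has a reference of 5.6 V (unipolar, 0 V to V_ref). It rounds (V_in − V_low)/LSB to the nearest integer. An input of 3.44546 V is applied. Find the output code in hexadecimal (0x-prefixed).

Full-scale span = 5.6 V; LSB = 5.6/2^12 = 1.367 mV.
(3.44546 − 0) / 0.00136719 = 2520.108 LSBs.
round(2520.108) = 2520.
In hexadecimal (0x-prefixed): 0x9D8.

code 0x9D8 (decimal 2520)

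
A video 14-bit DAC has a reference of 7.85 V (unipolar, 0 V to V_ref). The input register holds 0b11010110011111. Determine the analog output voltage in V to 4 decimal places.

6.5770 V

LSB = 7.85 V / 2^14 = 479.13 µV.
Code 0b11010110011111 = 13727 decimal.
V_out = 0 + 13727 × 0.000479126 V = 6.57696 V.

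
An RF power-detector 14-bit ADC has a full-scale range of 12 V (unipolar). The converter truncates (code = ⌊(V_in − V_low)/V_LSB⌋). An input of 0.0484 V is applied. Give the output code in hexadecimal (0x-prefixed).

code 0x42 (decimal 66)

With 16384 levels over 12 V, one step is 0.732 mV.
(0.0484 − 0) / 0.000732422 = 66.082 LSBs.
⌊·⌋(66.082) = 66.
In hexadecimal (0x-prefixed): 0x42.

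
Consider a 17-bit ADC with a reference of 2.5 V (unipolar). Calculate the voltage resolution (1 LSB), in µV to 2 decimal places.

19.07 µV

Full-scale span = 2.5 V.
LSB = 2.5 / 2^17 = 2.5 / 131072 = 1.90735e-05 V = 19.07 µV.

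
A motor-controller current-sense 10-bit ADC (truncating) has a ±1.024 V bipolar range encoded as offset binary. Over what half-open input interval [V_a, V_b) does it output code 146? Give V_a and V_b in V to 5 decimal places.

LSB = 2.048/2^10 = 2.000 mV.
V_a = V_low + 146·LSB = -0.732 V; V_b = V_low + 147·LSB = -0.73 V.

[-0.73200 V, -0.73000 V)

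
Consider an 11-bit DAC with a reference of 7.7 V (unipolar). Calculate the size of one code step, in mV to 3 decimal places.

3.760 mV

Full-scale span = 7.7 V.
LSB = 7.7 / 2^11 = 7.7 / 2048 = 0.00375977 V = 3.760 mV.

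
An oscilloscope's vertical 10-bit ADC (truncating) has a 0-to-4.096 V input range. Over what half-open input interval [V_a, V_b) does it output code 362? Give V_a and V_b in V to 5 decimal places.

[1.44800 V, 1.45200 V)

LSB = 4.096/2^10 = 4.000 mV.
V_a = V_low + 362·LSB = 1.448 V; V_b = V_low + 363·LSB = 1.452 V.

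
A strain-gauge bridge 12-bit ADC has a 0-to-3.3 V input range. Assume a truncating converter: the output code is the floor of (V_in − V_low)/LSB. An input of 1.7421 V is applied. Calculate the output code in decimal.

code 2162

Full-scale span = 3.3 V; LSB = 3.3/2^12 = 0.806 mV.
Input sits at 2162.316 steps above V_low.
⌊·⌋(2162.316) = 2162.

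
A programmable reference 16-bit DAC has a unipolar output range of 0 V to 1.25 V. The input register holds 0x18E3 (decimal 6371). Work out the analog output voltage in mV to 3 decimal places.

LSB = 1.25 V / 2^16 = 19.07 µV.
Code 0x18E3 = 6371 decimal.
V_out = 0 + 6371 × 1.90735e-05 V = 0.121517 V.
= 121.517 mV.

121.517 mV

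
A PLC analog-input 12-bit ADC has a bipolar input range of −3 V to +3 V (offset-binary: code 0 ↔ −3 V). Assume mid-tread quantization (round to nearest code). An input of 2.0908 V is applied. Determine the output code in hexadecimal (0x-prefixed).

code 0xD93 (decimal 3475)

LSB = 6 V / 4096 = 1.465 mV.
Input sits at 3475.319 steps above V_low.
Round → code 3475.
In hexadecimal (0x-prefixed): 0xD93.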